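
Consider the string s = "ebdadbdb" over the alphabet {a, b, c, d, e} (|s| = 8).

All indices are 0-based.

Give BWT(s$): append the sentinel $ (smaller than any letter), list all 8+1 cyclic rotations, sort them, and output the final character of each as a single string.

bddedbba$

rank  rotation   last
    0  $ebdadbdb  b
    1  adbdb$ebd  d
    2  b$ebdadbd  d
    3  bdadbdb$e  e
    4  bdb$ebdad  d
    5  dadbdb$eb  b
    6  db$ebdadb  b
    7  dbdb$ebda  a
    8  ebdadbdb$  $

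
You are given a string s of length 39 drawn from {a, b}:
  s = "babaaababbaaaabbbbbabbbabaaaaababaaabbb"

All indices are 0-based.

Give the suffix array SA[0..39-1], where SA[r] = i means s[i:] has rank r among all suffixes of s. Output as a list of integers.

rank→(start, suffix):
  0 → (25, 'aaaaababaaabbb')
  1 → (26, 'aaaababaaabbb')
  2 → (10, 'aaaabbbbbabbbabaaaaababaaabbb')
  3 → (27, 'aaababaaabbb')
  4 → (3, 'aaababbaaaabbbbbabbbabaaaaababaaabbb')
  5 → (33, 'aaabbb')
  6 → (11, 'aaabbbbbabbbabaaaaababaaabbb')
  7 → (28, 'aababaaabbb')
  8 → (4, 'aababbaaaabbbbbabbbabaaaaababaaabbb')
  9 → (34, 'aabbb')
  10 → (12, 'aabbbbbabbbabaaaaababaaabbb')
  11 → (23, 'abaaaaababaaabbb')
  12 → (1, 'abaaababbaaaabbbbbabbbabaaaaababaaabbb')
  13 → (31, 'abaaabbb')
  14 → (29, 'ababaaabbb')
  15 → (5, 'ababbaaaabbbbbabbbabaaaaababaaabbb')
  16 → (7, 'abbaaaabbbbbabbbabaaaaababaaabbb')
  17 → (35, 'abbb')
  18 → (19, 'abbbabaaaaababaaabbb')
  19 → (13, 'abbbbbabbbabaaaaababaaabbb')
  20 → (38, 'b')
  21 → (24, 'baaaaababaaabbb')
  22 → (9, 'baaaabbbbbabbbabaaaaababaaabbb')
  23 → (2, 'baaababbaaaabbbbbabbbabaaaaababaaabbb')
  24 → (32, 'baaabbb')
  25 → (22, 'babaaaaababaaabbb')
  26 → (0, 'babaaababbaaaabbbbbabbbabaaaaababaaabbb')
  27 → (30, 'babaaabbb')
  28 → (6, 'babbaaaabbbbbabbbabaaaaababaaabbb')
  29 → (18, 'babbbabaaaaababaaabbb')
  30 → (37, 'bb')
  31 → (8, 'bbaaaabbbbbabbbabaaaaababaaabbb')
  32 → (21, 'bbabaaaaababaaabbb')
  33 → (17, 'bbabbbabaaaaababaaabbb')
  34 → (36, 'bbb')
  35 → (20, 'bbbabaaaaababaaabbb')
  36 → (16, 'bbbabbbabaaaaababaaabbb')
  37 → (15, 'bbbbabbbabaaaaababaaabbb')
  38 → (14, 'bbbbbabbbabaaaaababaaabbb')

[25, 26, 10, 27, 3, 33, 11, 28, 4, 34, 12, 23, 1, 31, 29, 5, 7, 35, 19, 13, 38, 24, 9, 2, 32, 22, 0, 30, 6, 18, 37, 8, 21, 17, 36, 20, 16, 15, 14]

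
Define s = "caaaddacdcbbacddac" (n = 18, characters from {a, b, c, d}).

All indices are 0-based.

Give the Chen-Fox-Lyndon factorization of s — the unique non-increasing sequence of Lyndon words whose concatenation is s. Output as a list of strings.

emit factor 1: 'c' (i=0, period=1)
emit factor 2: 'aaaddacdcbbacddac' (i=1, period=17)

["c", "aaaddacdcbbacddac"]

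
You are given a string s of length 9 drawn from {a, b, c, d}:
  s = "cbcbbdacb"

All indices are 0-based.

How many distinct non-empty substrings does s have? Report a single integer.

38

rank | idx | suffix
   0 |   6 | acb
   1 |   8 | b
   2 |   3 | bbdacb
   3 |   1 | bcbbdacb
   4 |   4 | bdacb
   5 |   7 | cb
   6 |   2 | cbbdacb
   7 |   0 | cbcbbdacb
   8 |   5 | dacb

SA = [6, 8, 3, 1, 4, 7, 2, 0, 5]
[i] adj suffixes → lcp
  [1] 6/8 → 0 ('')
  [2] 8/3 → 1 ('b')
  [3] 3/1 → 1 ('b')
  [4] 1/4 → 1 ('b')
  [5] 4/7 → 0 ('')
  [6] 7/2 → 2 ('cb')
  [7] 2/0 → 2 ('cb')
  [8] 0/5 → 0 ('')

n(n+1)/2 = 9·10/2 = 45
Σ LCP = 0 + 0 + 1 + 1 + 1 + 0 + 2 + 2 + 0 = 7
distinct = 45 − 7 = 38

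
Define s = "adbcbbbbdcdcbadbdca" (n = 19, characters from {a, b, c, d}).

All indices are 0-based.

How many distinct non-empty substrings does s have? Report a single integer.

rank | idx | suffix
   0 |  18 | a
   1 |   0 | adbcbbbbdcdcbadbdca
   2 |  13 | adbdca
   3 |  12 | badbdca
   4 |   4 | bbbbdcdcbadbdca
   5 |   5 | bbbdcdcbadbdca
   6 |   6 | bbdcdcbadbdca
   7 |   2 | bcbbbbdcdcbadbdca
   8 |  15 | bdca
   9 |   7 | bdcdcbadbdca
  10 |  17 | ca
  11 |  11 | cbadbdca
  12 |   3 | cbbbbdcdcbadbdca
  13 |   9 | cdcbadbdca
  14 |   1 | dbcbbbbdcdcbadbdca
  15 |  14 | dbdca
  16 |  16 | dca
  17 |  10 | dcbadbdca
  18 |   8 | dcdcbadbdca

SA = [18, 0, 13, 12, 4, 5, 6, 2, 15, 7, 17, 11, 3, 9, 1, 14, 16, 10, 8]
[i] adj suffixes → lcp
  [1] 18/0 → 1 ('a')
  [2] 0/13 → 3 ('adb')
  [3] 13/12 → 0 ('')
  [4] 12/4 → 1 ('b')
  [5] 4/5 → 3 ('bbb')
  [6] 5/6 → 2 ('bb')
  [7] 6/2 → 1 ('b')
  [8] 2/15 → 1 ('b')
  [9] 15/7 → 3 ('bdc')
  [10] 7/17 → 0 ('')
  [11] 17/11 → 1 ('c')
  [12] 11/3 → 2 ('cb')
  [13] 3/9 → 1 ('c')
  [14] 9/1 → 0 ('')
  [15] 1/14 → 2 ('db')
  [16] 14/16 → 1 ('d')
  [17] 16/10 → 2 ('dc')
  [18] 10/8 → 2 ('dc')

n(n+1)/2 = 19·20/2 = 190
Σ LCP = 0 + 1 + 3 + 0 + 1 + 3 + 2 + 1 + 1 + 3 + 0 + 1 + 2 + 1 + 0 + 2 + 1 + 2 + 2 = 26
distinct = 190 − 26 = 164

164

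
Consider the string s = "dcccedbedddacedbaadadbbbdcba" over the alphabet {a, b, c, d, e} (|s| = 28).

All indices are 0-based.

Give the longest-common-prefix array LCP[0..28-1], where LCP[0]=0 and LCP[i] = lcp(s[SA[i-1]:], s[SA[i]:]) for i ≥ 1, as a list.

rank→(start, suffix):
  0 → (27, 'a')
  1 → (16, 'aadadbbbdcba')
  2 → (11, 'acedbaadadbbbdcba')
  3 → (17, 'adadbbbdcba')
  4 → (19, 'adbbbdcba')
  5 → (26, 'ba')
  6 → (15, 'baadadbbbdcba')
  7 → (21, 'bbbdcba')
  8 → (22, 'bbdcba')
  9 → (23, 'bdcba')
  10 → (6, 'bedddacedbaadadbbbdcba')
  11 → (25, 'cba')
  12 → (1, 'cccedbedddacedbaadadbbbdcba')
  13 → (2, 'ccedbedddacedbaadadbbbdcba')
  14 → (12, 'cedbaadadbbbdcba')
  15 → (3, 'cedbedddacedbaadadbbbdcba')
  16 → (10, 'dacedbaadadbbbdcba')
  17 → (18, 'dadbbbdcba')
  18 → (14, 'dbaadadbbbdcba')
  19 → (20, 'dbbbdcba')
  20 → (5, 'dbedddacedbaadadbbbdcba')
  21 → (24, 'dcba')
  22 → (0, 'dcccedbedddacedbaadadbbbdcba')
  23 → (9, 'ddacedbaadadbbbdcba')
  24 → (8, 'dddacedbaadadbbbdcba')
  25 → (13, 'edbaadadbbbdcba')
  26 → (4, 'edbedddacedbaadadbbbdcba')
  27 → (7, 'edddacedbaadadbbbdcba')

SA = [27, 16, 11, 17, 19, 26, 15, 21, 22, 23, 6, 25, 1, 2, 12, 3, 10, 18, 14, 20, 5, 24, 0, 9, 8, 13, 4, 7]
[i] adj suffixes → lcp
  [1] 27/16 → 1 ('a')
  [2] 16/11 → 1 ('a')
  [3] 11/17 → 1 ('a')
  [4] 17/19 → 2 ('ad')
  [5] 19/26 → 0 ('')
  [6] 26/15 → 2 ('ba')
  [7] 15/21 → 1 ('b')
  [8] 21/22 → 2 ('bb')
  [9] 22/23 → 1 ('b')
  [10] 23/6 → 1 ('b')
  [11] 6/25 → 0 ('')
  [12] 25/1 → 1 ('c')
  [13] 1/2 → 2 ('cc')
  [14] 2/12 → 1 ('c')
  [15] 12/3 → 4 ('cedb')
  [16] 3/10 → 0 ('')
  [17] 10/18 → 2 ('da')
  [18] 18/14 → 1 ('d')
  [19] 14/20 → 2 ('db')
  [20] 20/5 → 2 ('db')
  [21] 5/24 → 1 ('d')
  [22] 24/0 → 2 ('dc')
  [23] 0/9 → 1 ('d')
  [24] 9/8 → 2 ('dd')
  [25] 8/13 → 0 ('')
  [26] 13/4 → 3 ('edb')
  [27] 4/7 → 2 ('ed')

[0, 1, 1, 1, 2, 0, 2, 1, 2, 1, 1, 0, 1, 2, 1, 4, 0, 2, 1, 2, 2, 1, 2, 1, 2, 0, 3, 2]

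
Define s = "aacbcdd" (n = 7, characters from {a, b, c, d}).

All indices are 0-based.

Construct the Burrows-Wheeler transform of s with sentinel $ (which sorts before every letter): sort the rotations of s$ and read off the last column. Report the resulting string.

rank  rotation  last
    0  $aacbcdd  d
    1  aacbcdd$  $
    2  acbcdd$a  a
    3  bcdd$aac  c
    4  cbcdd$aa  a
    5  cdd$aacb  b
    6  d$aacbcd  d
    7  dd$aacbc  c

d$acabdc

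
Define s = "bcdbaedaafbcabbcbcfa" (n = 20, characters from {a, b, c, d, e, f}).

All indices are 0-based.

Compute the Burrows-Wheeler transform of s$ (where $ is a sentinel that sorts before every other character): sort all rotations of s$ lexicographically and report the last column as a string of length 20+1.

afdcbadafb$cbbbbecaca

rank  rotation               last
    0  $bcdbaedaafbcabbcbcfa  a
    1  a$bcdbaedaafbcabbcbcf  f
    2  aafbcabbcbcfa$bcdbaed  d
    3  abbcbcfa$bcdbaedaafbc  c
    4  aedaafbcabbcbcfa$bcdb  b
    5  afbcabbcbcfa$bcdbaeda  a
    6  baedaafbcabbcbcfa$bcd  d
    7  bbcbcfa$bcdbaedaafbca  a
    8  bcabbcbcfa$bcdbaedaaf  f
    9  bcbcfa$bcdbaedaafbcab  b
   10  bcdbaedaafbcabbcbcfa$  $
   11  bcfa$bcdbaedaafbcabbc  c
   12  cabbcbcfa$bcdbaedaafb  b
   13  cbcfa$bcdbaedaafbcabb  b
   14  cdbaedaafbcabbcbcfa$b  b
   15  cfa$bcdbaedaafbcabbcb  b
   16  daafbcabbcbcfa$bcdbae  e
   17  dbaedaafbcabbcbcfa$bc  c
   18  edaafbcabbcbcfa$bcdba  a
   19  fa$bcdbaedaafbcabbcbc  c
   20  fbcabbcbcfa$bcdbaedaa  a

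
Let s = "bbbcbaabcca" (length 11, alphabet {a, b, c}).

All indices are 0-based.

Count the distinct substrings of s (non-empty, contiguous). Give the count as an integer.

56

sorted suffixes:
  #0 SA[0]=10  'a'
  #1 SA[1]=5  'aabcca'
  #2 SA[2]=6  'abcca'
  #3 SA[3]=4  'baabcca'
  #4 SA[4]=0  'bbbcbaabcca'
  #5 SA[5]=1  'bbcbaabcca'
  #6 SA[6]=2  'bcbaabcca'
  #7 SA[7]=7  'bcca'
  #8 SA[8]=9  'ca'
  #9 SA[9]=3  'cbaabcca'
  #10 SA[10]=8  'cca'

SA = [10, 5, 6, 4, 0, 1, 2, 7, 9, 3, 8]
rank  pair      lcp
   1  s[10:],s[5:]  1  'a'
   2  s[5:],s[6:]  1  'a'
   3  s[6:],s[4:]  0  ''
   4  s[4:],s[0:]  1  'b'
   5  s[0:],s[1:]  2  'bb'
   6  s[1:],s[2:]  1  'b'
   7  s[2:],s[7:]  2  'bc'
   8  s[7:],s[9:]  0  ''
   9  s[9:],s[3:]  1  'c'
  10  s[3:],s[8:]  1  'c'

n(n+1)/2 = 11·12/2 = 66
Σ LCP = 0 + 1 + 1 + 0 + 1 + 2 + 1 + 2 + 0 + 1 + 1 = 10
distinct = 66 − 10 = 56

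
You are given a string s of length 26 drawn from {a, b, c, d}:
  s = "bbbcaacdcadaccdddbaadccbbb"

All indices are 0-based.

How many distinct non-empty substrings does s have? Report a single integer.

317

rank→(start, suffix):
  0 → (4, 'aacdcadaccdddbaadccbbb')
  1 → (18, 'aadccbbb')
  2 → (11, 'accdddbaadccbbb')
  3 → (5, 'acdcadaccdddbaadccbbb')
  4 → (9, 'adaccdddbaadccbbb')
  5 → (19, 'adccbbb')
  6 → (25, 'b')
  7 → (17, 'baadccbbb')
  8 → (24, 'bb')
  9 → (23, 'bbb')
  10 → (0, 'bbbcaacdcadaccdddbaadccbbb')
  11 → (1, 'bbcaacdcadaccdddbaadccbbb')
  12 → (2, 'bcaacdcadaccdddbaadccbbb')
  13 → (3, 'caacdcadaccdddbaadccbbb')
  14 → (8, 'cadaccdddbaadccbbb')
  15 → (22, 'cbbb')
  16 → (21, 'ccbbb')
  17 → (12, 'ccdddbaadccbbb')
  18 → (6, 'cdcadaccdddbaadccbbb')
  19 → (13, 'cdddbaadccbbb')
  20 → (10, 'daccdddbaadccbbb')
  21 → (16, 'dbaadccbbb')
  22 → (7, 'dcadaccdddbaadccbbb')
  23 → (20, 'dccbbb')
  24 → (15, 'ddbaadccbbb')
  25 → (14, 'dddbaadccbbb')

SA = [4, 18, 11, 5, 9, 19, 25, 17, 24, 23, 0, 1, 2, 3, 8, 22, 21, 12, 6, 13, 10, 16, 7, 20, 15, 14]
rank  pair      lcp
   1  s[4:],s[18:]  2  'aa'
   2  s[18:],s[11:]  1  'a'
   3  s[11:],s[5:]  2  'ac'
   4  s[5:],s[9:]  1  'a'
   5  s[9:],s[19:]  2  'ad'
   6  s[19:],s[25:]  0  ''
   7  s[25:],s[17:]  1  'b'
   8  s[17:],s[24:]  1  'b'
   9  s[24:],s[23:]  2  'bb'
  10  s[23:],s[0:]  3  'bbb'
  11  s[0:],s[1:]  2  'bb'
  12  s[1:],s[2:]  1  'b'
  13  s[2:],s[3:]  0  ''
  14  s[3:],s[8:]  2  'ca'
  15  s[8:],s[22:]  1  'c'
  16  s[22:],s[21:]  1  'c'
  17  s[21:],s[12:]  2  'cc'
  18  s[12:],s[6:]  1  'c'
  19  s[6:],s[13:]  2  'cd'
  20  s[13:],s[10:]  0  ''
  21  s[10:],s[16:]  1  'd'
  22  s[16:],s[7:]  1  'd'
  23  s[7:],s[20:]  2  'dc'
  24  s[20:],s[15:]  1  'd'
  25  s[15:],s[14:]  2  'dd'

n(n+1)/2 = 26·27/2 = 351
Σ LCP = 0 + 2 + 1 + 2 + 1 + 2 + 0 + 1 + 1 + 2 + 3 + 2 + 1 + 0 + 2 + 1 + 1 + 2 + 1 + 2 + 0 + 1 + 1 + 2 + 1 + 2 = 34
distinct = 351 − 34 = 317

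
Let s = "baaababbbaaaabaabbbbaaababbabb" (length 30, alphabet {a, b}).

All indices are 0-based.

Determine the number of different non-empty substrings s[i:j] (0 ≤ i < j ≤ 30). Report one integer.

sorted suffixes:
  #0 SA[0]=9  'aaaabaabbbbaaababbabb'
  #1 SA[1]=10  'aaabaabbbbaaababbabb'
  #2 SA[2]=20  'aaababbabb'
  #3 SA[3]=1  'aaababbbaaaabaabbbbaaababbabb'
  #4 SA[4]=11  'aabaabbbbaaababbabb'
  #5 SA[5]=21  'aababbabb'
  #6 SA[6]=2  'aababbbaaaabaabbbbaaababbabb'
  #7 SA[7]=14  'aabbbbaaababbabb'
  #8 SA[8]=12  'abaabbbbaaababbabb'
  #9 SA[9]=22  'ababbabb'
  #10 SA[10]=3  'ababbbaaaabaabbbbaaababbabb'
  #11 SA[11]=27  'abb'
  #12 SA[12]=24  'abbabb'
  #13 SA[13]=5  'abbbaaaabaabbbbaaababbabb'
  #14 SA[14]=15  'abbbbaaababbabb'
  #15 SA[15]=29  'b'
  #16 SA[16]=8  'baaaabaabbbbaaababbabb'
  #17 SA[17]=19  'baaababbabb'
  #18 SA[18]=0  'baaababbbaaaabaabbbbaaababbabb'
  #19 SA[19]=13  'baabbbbaaababbabb'
  #20 SA[20]=26  'babb'
  #21 SA[21]=23  'babbabb'
  #22 SA[22]=4  'babbbaaaabaabbbbaaababbabb'
  #23 SA[23]=28  'bb'
  #24 SA[24]=7  'bbaaaabaabbbbaaababbabb'
  #25 SA[25]=18  'bbaaababbabb'
  #26 SA[26]=25  'bbabb'
  #27 SA[27]=6  'bbbaaaabaabbbbaaababbabb'
  #28 SA[28]=17  'bbbaaababbabb'
  #29 SA[29]=16  'bbbbaaababbabb'

SA = [9, 10, 20, 1, 11, 21, 2, 14, 12, 22, 3, 27, 24, 5, 15, 29, 8, 19, 0, 13, 26, 23, 4, 28, 7, 18, 25, 6, 17, 16]
rank  pair      lcp
   1  s[9:],s[10:]  3  'aaa'
   2  s[10:],s[20:]  5  'aaaba'
   3  s[20:],s[1:]  7  'aaababb'
   4  s[1:],s[11:]  2  'aa'
   5  s[11:],s[21:]  4  'aaba'
   6  s[21:],s[2:]  6  'aababb'
   7  s[2:],s[14:]  3  'aab'
   8  s[14:],s[12:]  1  'a'
   9  s[12:],s[22:]  3  'aba'
  10  s[22:],s[3:]  5  'ababb'
  11  s[3:],s[27:]  2  'ab'
  12  s[27:],s[24:]  3  'abb'
  13  s[24:],s[5:]  3  'abb'
  14  s[5:],s[15:]  4  'abbb'
  15  s[15:],s[29:]  0  ''
  16  s[29:],s[8:]  1  'b'
  17  s[8:],s[19:]  4  'baaa'
  18  s[19:],s[0:]  8  'baaababb'
  19  s[0:],s[13:]  3  'baa'
  20  s[13:],s[26:]  2  'ba'
  21  s[26:],s[23:]  4  'babb'
  22  s[23:],s[4:]  4  'babb'
  23  s[4:],s[28:]  1  'b'
  24  s[28:],s[7:]  2  'bb'
  25  s[7:],s[18:]  5  'bbaaa'
  26  s[18:],s[25:]  3  'bba'
  27  s[25:],s[6:]  2  'bb'
  28  s[6:],s[17:]  6  'bbbaaa'
  29  s[17:],s[16:]  3  'bbb'

n(n+1)/2 = 30·31/2 = 465
Σ LCP = 0 + 3 + 5 + 7 + 2 + 4 + 6 + 3 + 1 + 3 + 5 + 2 + 3 + 3 + 4 + 0 + 1 + 4 + 8 + 3 + 2 + 4 + 4 + 1 + 2 + 5 + 3 + 2 + 6 + 3 = 99
distinct = 465 − 99 = 366

366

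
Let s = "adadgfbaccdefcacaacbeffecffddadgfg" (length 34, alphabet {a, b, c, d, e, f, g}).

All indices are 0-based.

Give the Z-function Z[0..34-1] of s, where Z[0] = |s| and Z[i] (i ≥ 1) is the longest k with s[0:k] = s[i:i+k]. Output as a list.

Z[0]=34
i=1: fresh scan; Z[1]=0
i=2: fresh scan; Z[2]=2 scan→box=[2,4)
i=3: min(r-i=1, Z[1]=0)=0; Z[3]=0
i=4: fresh scan; Z[4]=0
i=5: fresh scan; Z[5]=0
i=6: fresh scan; Z[6]=0
i=7: fresh scan; Z[7]=1 scan→box=[7,8)
i=8: fresh scan; Z[8]=0
i=9: fresh scan; Z[9]=0
i=10: fresh scan; Z[10]=0
i=11: fresh scan; Z[11]=0
i=12: fresh scan; Z[12]=0
i=13: fresh scan; Z[13]=0
i=14: fresh scan; Z[14]=1 scan→box=[14,15)
i=15: fresh scan; Z[15]=0
i=16: fresh scan; Z[16]=1 scan→box=[16,17)
i=17: fresh scan; Z[17]=1 scan→box=[17,18)
i=18: fresh scan; Z[18]=0
i=19: fresh scan; Z[19]=0
i=20: fresh scan; Z[20]=0
i=21: fresh scan; Z[21]=0
i=22: fresh scan; Z[22]=0
i=23: fresh scan; Z[23]=0
i=24: fresh scan; Z[24]=0
i=25: fresh scan; Z[25]=0
i=26: fresh scan; Z[26]=0
i=27: fresh scan; Z[27]=0
i=28: fresh scan; Z[28]=0
i=29: fresh scan; Z[29]=2 scan→box=[29,31)
i=30: min(r-i=1, Z[1]=0)=0; Z[30]=0
i=31: fresh scan; Z[31]=0
i=32: fresh scan; Z[32]=0
i=33: fresh scan; Z[33]=0

[34, 0, 2, 0, 0, 0, 0, 1, 0, 0, 0, 0, 0, 0, 1, 0, 1, 1, 0, 0, 0, 0, 0, 0, 0, 0, 0, 0, 0, 2, 0, 0, 0, 0]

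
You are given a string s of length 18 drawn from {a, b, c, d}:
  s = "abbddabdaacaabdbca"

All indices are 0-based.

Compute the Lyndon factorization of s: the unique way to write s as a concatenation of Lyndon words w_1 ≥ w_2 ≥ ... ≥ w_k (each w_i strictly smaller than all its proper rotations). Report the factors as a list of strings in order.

emit factor 1: 'abbddabd' (i=0, period=8)
emit factor 2: 'aac' (i=8, period=3)
emit factor 3: 'aabdbc' (i=11, period=6)
emit factor 4: 'a' (i=17, period=1)

["abbddabd", "aac", "aabdbc", "a"]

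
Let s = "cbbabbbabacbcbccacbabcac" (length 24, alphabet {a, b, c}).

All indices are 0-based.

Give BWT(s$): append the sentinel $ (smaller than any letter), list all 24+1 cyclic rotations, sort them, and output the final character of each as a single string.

cbbbccbbbcabcaaccabca$abb

rank  rotation                   last
    0  $cbbabbbabacbcbccacbabcac  c
    1  abacbcbccacbabcac$cbbabbb  b
    2  abbbabacbcbccacbabcac$cbb  b
    3  abcac$cbbabbbabacbcbccacb  b
    4  ac$cbbabbbabacbcbccacbabc  c
    5  acbabcac$cbbabbbabacbcbcc  c
    6  acbcbccacbabcac$cbbabbbab  b
    7  babacbcbccacbabcac$cbbabb  b
    8  babbbabacbcbccacbabcac$cb  b
    9  babcac$cbbabbbabacbcbccac  c
   10  bacbcbccacbabcac$cbbabbba  a
   11  bbabacbcbccacbabcac$cbbab  b
   12  bbabbbabacbcbccacbabcac$c  c
   13  bbbabacbcbccacbabcac$cbba  a
   14  bcac$cbbabbbabacbcbccacba  a
   15  bcbccacbabcac$cbbabbbabac  c
   16  bccacbabcac$cbbabbbabacbc  c
   17  c$cbbabbbabacbcbccacbabca  a
   18  cac$cbbabbbabacbcbccacbab  b
   19  cacbabcac$cbbabbbabacbcbc  c
   20  cbabcac$cbbabbbabacbcbcca  a
   21  cbbabbbabacbcbccacbabcac$  $
   22  cbcbccacbabcac$cbbabbbaba  a
   23  cbccacbabcac$cbbabbbabacb  b
   24  ccacbabcac$cbbabbbabacbcb  b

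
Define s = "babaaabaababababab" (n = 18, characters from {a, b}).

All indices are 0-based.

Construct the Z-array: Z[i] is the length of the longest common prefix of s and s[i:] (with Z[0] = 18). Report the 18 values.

[18, 0, 2, 0, 0, 0, 2, 0, 0, 4, 0, 4, 0, 4, 0, 3, 0, 1]

Z[0]=18
i=1: fresh scan; Z[1]=0
i=2: fresh scan; Z[2]=2 grow→box=[2,4)
i=3: min(r-i=1, Z[1]=0)=0; Z[3]=0
i=4: fresh scan; Z[4]=0
i=5: fresh scan; Z[5]=0
i=6: fresh scan; Z[6]=2 grow→box=[6,8)
i=7: min(r-i=1, Z[1]=0)=0; Z[7]=0
i=8: fresh scan; Z[8]=0
i=9: fresh scan; Z[9]=4 grow→box=[9,13)
i=10: min(r-i=3, Z[1]=0)=0; Z[10]=0
i=11: min(r-i=2, Z[2]=2)=2; Z[11]=4 grow→box=[11,15)
i=12: min(r-i=3, Z[1]=0)=0; Z[12]=0
i=13: min(r-i=2, Z[2]=2)=2; Z[13]=4 grow→box=[13,17)
i=14: min(r-i=3, Z[1]=0)=0; Z[14]=0
i=15: min(r-i=2, Z[2]=2)=2; Z[15]=3 grow→box=[15,18)
i=16: min(r-i=2, Z[1]=0)=0; Z[16]=0
i=17: min(r-i=1, Z[2]=2)=1; Z[17]=1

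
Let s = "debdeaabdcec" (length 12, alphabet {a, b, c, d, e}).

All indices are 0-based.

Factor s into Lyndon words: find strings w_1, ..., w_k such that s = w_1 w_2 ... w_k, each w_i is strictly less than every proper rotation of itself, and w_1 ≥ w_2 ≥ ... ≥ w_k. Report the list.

emit factor 1: 'de' (i=0, period=2)
emit factor 2: 'bde' (i=2, period=3)
emit factor 3: 'aabdcec' (i=5, period=7)

["de", "bde", "aabdcec"]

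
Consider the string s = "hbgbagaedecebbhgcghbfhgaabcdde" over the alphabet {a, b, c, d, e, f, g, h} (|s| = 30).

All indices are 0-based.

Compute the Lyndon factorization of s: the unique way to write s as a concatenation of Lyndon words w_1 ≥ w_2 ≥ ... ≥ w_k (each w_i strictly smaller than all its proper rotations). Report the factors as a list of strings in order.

emit factor 1: 'h' (i=0, period=1)
emit factor 2: 'bg' (i=1, period=2)
emit factor 3: 'b' (i=3, period=1)
emit factor 4: 'ag' (i=4, period=2)
emit factor 5: 'aedecebbhgcghbfhg' (i=6, period=17)
emit factor 6: 'aabcdde' (i=23, period=7)

["h", "bg", "b", "ag", "aedecebbhgcghbfhg", "aabcdde"]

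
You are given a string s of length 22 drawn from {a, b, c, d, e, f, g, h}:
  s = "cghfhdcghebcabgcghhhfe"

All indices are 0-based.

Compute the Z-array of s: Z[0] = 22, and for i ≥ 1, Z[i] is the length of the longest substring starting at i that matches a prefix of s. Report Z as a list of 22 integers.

[22, 0, 0, 0, 0, 0, 3, 0, 0, 0, 0, 1, 0, 0, 0, 3, 0, 0, 0, 0, 0, 0]

Z[0]=22
i=1: i≥r, start 0; Z[1]=0
i=2: i≥r, start 0; Z[2]=0
i=3: i≥r, start 0; Z[3]=0
i=4: i≥r, start 0; Z[4]=0
i=5: i≥r, start 0; Z[5]=0
i=6: i≥r, start 0; Z[6]=3 extend→box=[6,9)
i=7: min(r-i=2, Z[1]=0)=0; Z[7]=0
i=8: min(r-i=1, Z[2]=0)=0; Z[8]=0
i=9: i≥r, start 0; Z[9]=0
i=10: i≥r, start 0; Z[10]=0
i=11: i≥r, start 0; Z[11]=1 extend→box=[11,12)
i=12: i≥r, start 0; Z[12]=0
i=13: i≥r, start 0; Z[13]=0
i=14: i≥r, start 0; Z[14]=0
i=15: i≥r, start 0; Z[15]=3 extend→box=[15,18)
i=16: min(r-i=2, Z[1]=0)=0; Z[16]=0
i=17: min(r-i=1, Z[2]=0)=0; Z[17]=0
i=18: i≥r, start 0; Z[18]=0
i=19: i≥r, start 0; Z[19]=0
i=20: i≥r, start 0; Z[20]=0
i=21: i≥r, start 0; Z[21]=0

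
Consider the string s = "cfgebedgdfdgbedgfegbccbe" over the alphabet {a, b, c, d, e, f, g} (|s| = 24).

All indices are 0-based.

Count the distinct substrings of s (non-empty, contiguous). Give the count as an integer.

273

rank | idx | suffix
   0 |  19 | bccbe
   1 |  22 | be
   2 |   4 | bedgdfdgbedgfegbccbe
   3 |  12 | bedgfegbccbe
   4 |  21 | cbe
   5 |  20 | ccbe
   6 |   0 | cfgebedgdfdgbedgfegbccbe
   7 |   8 | dfdgbedgfegbccbe
   8 |  10 | dgbedgfegbccbe
   9 |   6 | dgdfdgbedgfegbccbe
  10 |  14 | dgfegbccbe
  11 |  23 | e
  12 |   3 | ebedgdfdgbedgfegbccbe
  13 |   5 | edgdfdgbedgfegbccbe
  14 |  13 | edgfegbccbe
  15 |  17 | egbccbe
  16 |   9 | fdgbedgfegbccbe
  17 |  16 | fegbccbe
  18 |   1 | fgebedgdfdgbedgfegbccbe
  19 |  18 | gbccbe
  20 |  11 | gbedgfegbccbe
  21 |   7 | gdfdgbedgfegbccbe
  22 |   2 | gebedgdfdgbedgfegbccbe
  23 |  15 | gfegbccbe

SA = [19, 22, 4, 12, 21, 20, 0, 8, 10, 6, 14, 23, 3, 5, 13, 17, 9, 16, 1, 18, 11, 7, 2, 15]
rank  pair      lcp
   1  s[19:],s[22:]  1  'b'
   2  s[22:],s[4:]  2  'be'
   3  s[4:],s[12:]  4  'bedg'
   4  s[12:],s[21:]  0  ''
   5  s[21:],s[20:]  1  'c'
   6  s[20:],s[0:]  1  'c'
   7  s[0:],s[8:]  0  ''
   8  s[8:],s[10:]  1  'd'
   9  s[10:],s[6:]  2  'dg'
  10  s[6:],s[14:]  2  'dg'
  11  s[14:],s[23:]  0  ''
  12  s[23:],s[3:]  1  'e'
  13  s[3:],s[5:]  1  'e'
  14  s[5:],s[13:]  3  'edg'
  15  s[13:],s[17:]  1  'e'
  16  s[17:],s[9:]  0  ''
  17  s[9:],s[16:]  1  'f'
  18  s[16:],s[1:]  1  'f'
  19  s[1:],s[18:]  0  ''
  20  s[18:],s[11:]  2  'gb'
  21  s[11:],s[7:]  1  'g'
  22  s[7:],s[2:]  1  'g'
  23  s[2:],s[15:]  1  'g'

n(n+1)/2 = 24·25/2 = 300
Σ LCP = 0 + 1 + 2 + 4 + 0 + 1 + 1 + 0 + 1 + 2 + 2 + 0 + 1 + 1 + 3 + 1 + 0 + 1 + 1 + 0 + 2 + 1 + 1 + 1 = 27
distinct = 300 − 27 = 273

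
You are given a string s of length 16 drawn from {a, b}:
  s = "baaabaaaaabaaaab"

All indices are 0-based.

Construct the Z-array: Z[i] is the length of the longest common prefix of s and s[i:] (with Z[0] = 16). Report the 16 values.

Z[0]=16
i=1: outside box; Z[1]=0
i=2: outside box; Z[2]=0
i=3: outside box; Z[3]=0
i=4: outside box; Z[4]=4 grow→box=[4,8)
i=5: min(r-i=3, Z[1]=0)=0; Z[5]=0
i=6: min(r-i=2, Z[2]=0)=0; Z[6]=0
i=7: min(r-i=1, Z[3]=0)=0; Z[7]=0
i=8: outside box; Z[8]=0
i=9: outside box; Z[9]=0
i=10: outside box; Z[10]=4 grow→box=[10,14)
i=11: min(r-i=3, Z[1]=0)=0; Z[11]=0
i=12: min(r-i=2, Z[2]=0)=0; Z[12]=0
i=13: min(r-i=1, Z[3]=0)=0; Z[13]=0
i=14: outside box; Z[14]=0
i=15: outside box; Z[15]=1 grow→box=[15,16)

[16, 0, 0, 0, 4, 0, 0, 0, 0, 0, 4, 0, 0, 0, 0, 1]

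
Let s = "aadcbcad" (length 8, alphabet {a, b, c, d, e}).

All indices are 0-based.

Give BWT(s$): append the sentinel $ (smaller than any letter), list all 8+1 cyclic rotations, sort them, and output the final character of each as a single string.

rank  rotation   last
    0  $aadcbcad  d
    1  aadcbcad$  $
    2  ad$aadcbc  c
    3  adcbcad$a  a
    4  bcad$aadc  c
    5  cad$aadcb  b
    6  cbcad$aad  d
    7  d$aadcbca  a
    8  dcbcad$aa  a

d$cacbdaa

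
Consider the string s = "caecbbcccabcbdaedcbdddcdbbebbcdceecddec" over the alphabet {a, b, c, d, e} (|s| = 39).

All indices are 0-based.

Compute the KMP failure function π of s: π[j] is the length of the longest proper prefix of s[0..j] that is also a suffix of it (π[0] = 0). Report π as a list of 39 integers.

π[0] = 0
j=1 s[j]='a': π[1]=0 (border '')
j=2 s[j]='e': π[2]=0 (border '')
j=3 s[j]='c': π[3]=1 (border 'c')
j=4 s[j]='b': k: 1→0; π[4]=0 (border '')
j=5 s[j]='b': π[5]=0 (border '')
j=6 s[j]='c': π[6]=1 (border 'c')
j=7 s[j]='c': k: 1→0; π[7]=1 (border 'c')
j=8 s[j]='c': k: 1→0; π[8]=1 (border 'c')
j=9 s[j]='a': π[9]=2 (border 'ca')
j=10 s[j]='b': k: 2→0; π[10]=0 (border '')
j=11 s[j]='c': π[11]=1 (border 'c')
j=12 s[j]='b': k: 1→0; π[12]=0 (border '')
j=13 s[j]='d': π[13]=0 (border '')
j=14 s[j]='a': π[14]=0 (border '')
j=15 s[j]='e': π[15]=0 (border '')
j=16 s[j]='d': π[16]=0 (border '')
j=17 s[j]='c': π[17]=1 (border 'c')
j=18 s[j]='b': k: 1→0; π[18]=0 (border '')
j=19 s[j]='d': π[19]=0 (border '')
j=20 s[j]='d': π[20]=0 (border '')
j=21 s[j]='d': π[21]=0 (border '')
j=22 s[j]='c': π[22]=1 (border 'c')
j=23 s[j]='d': k: 1→0; π[23]=0 (border '')
j=24 s[j]='b': π[24]=0 (border '')
j=25 s[j]='b': π[25]=0 (border '')
j=26 s[j]='e': π[26]=0 (border '')
j=27 s[j]='b': π[27]=0 (border '')
j=28 s[j]='b': π[28]=0 (border '')
j=29 s[j]='c': π[29]=1 (border 'c')
j=30 s[j]='d': k: 1→0; π[30]=0 (border '')
j=31 s[j]='c': π[31]=1 (border 'c')
j=32 s[j]='e': k: 1→0; π[32]=0 (border '')
j=33 s[j]='e': π[33]=0 (border '')
j=34 s[j]='c': π[34]=1 (border 'c')
j=35 s[j]='d': k: 1→0; π[35]=0 (border '')
j=36 s[j]='d': π[36]=0 (border '')
j=37 s[j]='e': π[37]=0 (border '')
j=38 s[j]='c': π[38]=1 (border 'c')

[0, 0, 0, 1, 0, 0, 1, 1, 1, 2, 0, 1, 0, 0, 0, 0, 0, 1, 0, 0, 0, 0, 1, 0, 0, 0, 0, 0, 0, 1, 0, 1, 0, 0, 1, 0, 0, 0, 1]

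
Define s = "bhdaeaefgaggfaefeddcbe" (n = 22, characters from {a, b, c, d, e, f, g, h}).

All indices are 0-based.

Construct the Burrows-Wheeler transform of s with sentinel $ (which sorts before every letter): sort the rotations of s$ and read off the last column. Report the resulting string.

edfegc$dhdebafaageefgab

rank  rotation                 last
    0  $bhdaeaefgaggfaefeddcbe  e
    1  aeaefgaggfaefeddcbe$bhd  d
    2  aefeddcbe$bhdaeaefgaggf  f
    3  aefgaggfaefeddcbe$bhdae  e
    4  aggfaefeddcbe$bhdaeaefg  g
    5  be$bhdaeaefgaggfaefeddc  c
    6  bhdaeaefgaggfaefeddcbe$  $
    7  cbe$bhdaeaefgaggfaefedd  d
    8  daeaefgaggfaefeddcbe$bh  h
    9  dcbe$bhdaeaefgaggfaefed  d
   10  ddcbe$bhdaeaefgaggfaefe  e
   11  e$bhdaeaefgaggfaefeddcb  b
   12  eaefgaggfaefeddcbe$bhda  a
   13  eddcbe$bhdaeaefgaggfaef  f
   14  efeddcbe$bhdaeaefgaggfa  a
   15  efgaggfaefeddcbe$bhdaea  a
   16  faefeddcbe$bhdaeaefgagg  g
   17  feddcbe$bhdaeaefgaggfae  e
   18  fgaggfaefeddcbe$bhdaeae  e
   19  gaggfaefeddcbe$bhdaeaef  f
   20  gfaefeddcbe$bhdaeaefgag  g
   21  ggfaefeddcbe$bhdaeaefga  a
   22  hdaeaefgaggfaefeddcbe$b  b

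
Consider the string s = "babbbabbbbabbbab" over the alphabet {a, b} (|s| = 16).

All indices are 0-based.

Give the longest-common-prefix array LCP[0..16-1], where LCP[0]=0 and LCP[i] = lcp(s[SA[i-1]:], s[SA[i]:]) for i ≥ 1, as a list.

rank | idx | suffix
   0 |  14 | ab
   1 |  10 | abbbab
   2 |   1 | abbbabbbbabbbab
   3 |   5 | abbbbabbbab
   4 |  15 | b
   5 |  13 | bab
   6 |   9 | babbbab
   7 |   0 | babbbabbbbabbbab
   8 |   4 | babbbbabbbab
   9 |  12 | bbab
  10 |   8 | bbabbbab
  11 |   3 | bbabbbbabbbab
  12 |  11 | bbbab
  13 |   7 | bbbabbbab
  14 |   2 | bbbabbbbabbbab
  15 |   6 | bbbbabbbab

SA = [14, 10, 1, 5, 15, 13, 9, 0, 4, 12, 8, 3, 11, 7, 2, 6]
rank  pair      lcp
   1  s[14:],s[10:]  2  'ab'
   2  s[10:],s[1:]  6  'abbbab'
   3  s[1:],s[5:]  4  'abbb'
   4  s[5:],s[15:]  0  ''
   5  s[15:],s[13:]  1  'b'
   6  s[13:],s[9:]  3  'bab'
   7  s[9:],s[0:]  7  'babbbab'
   8  s[0:],s[4:]  5  'babbb'
   9  s[4:],s[12:]  1  'b'
  10  s[12:],s[8:]  4  'bbab'
  11  s[8:],s[3:]  6  'bbabbb'
  12  s[3:],s[11:]  2  'bb'
  13  s[11:],s[7:]  5  'bbbab'
  14  s[7:],s[2:]  7  'bbbabbb'
  15  s[2:],s[6:]  3  'bbb'

[0, 2, 6, 4, 0, 1, 3, 7, 5, 1, 4, 6, 2, 5, 7, 3]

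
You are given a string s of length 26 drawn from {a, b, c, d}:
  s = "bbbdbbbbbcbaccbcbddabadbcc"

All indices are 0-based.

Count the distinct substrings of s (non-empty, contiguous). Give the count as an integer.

rank→(start, suffix):
  0 → (19, 'abadbcc')
  1 → (11, 'accbcbddabadbcc')
  2 → (21, 'adbcc')
  3 → (10, 'baccbcbddabadbcc')
  4 → (20, 'badbcc')
  5 → (4, 'bbbbbcbaccbcbddabadbcc')
  6 → (5, 'bbbbcbaccbcbddabadbcc')
  7 → (6, 'bbbcbaccbcbddabadbcc')
  8 → (0, 'bbbdbbbbbcbaccbcbddabadbcc')
  9 → (7, 'bbcbaccbcbddabadbcc')
  10 → (1, 'bbdbbbbbcbaccbcbddabadbcc')
  11 → (8, 'bcbaccbcbddabadbcc')
  12 → (14, 'bcbddabadbcc')
  13 → (23, 'bcc')
  14 → (2, 'bdbbbbbcbaccbcbddabadbcc')
  15 → (16, 'bddabadbcc')
  16 → (25, 'c')
  17 → (9, 'cbaccbcbddabadbcc')
  18 → (13, 'cbcbddabadbcc')
  19 → (15, 'cbddabadbcc')
  20 → (24, 'cc')
  21 → (12, 'ccbcbddabadbcc')
  22 → (18, 'dabadbcc')
  23 → (3, 'dbbbbbcbaccbcbddabadbcc')
  24 → (22, 'dbcc')
  25 → (17, 'ddabadbcc')

SA = [19, 11, 21, 10, 20, 4, 5, 6, 0, 7, 1, 8, 14, 23, 2, 16, 25, 9, 13, 15, 24, 12, 18, 3, 22, 17]
rank  pair      lcp
   1  s[19:],s[11:]  1  'a'
   2  s[11:],s[21:]  1  'a'
   3  s[21:],s[10:]  0  ''
   4  s[10:],s[20:]  2  'ba'
   5  s[20:],s[4:]  1  'b'
   6  s[4:],s[5:]  4  'bbbb'
   7  s[5:],s[6:]  3  'bbb'
   8  s[6:],s[0:]  3  'bbb'
   9  s[0:],s[7:]  2  'bb'
  10  s[7:],s[1:]  2  'bb'
  11  s[1:],s[8:]  1  'b'
  12  s[8:],s[14:]  3  'bcb'
  13  s[14:],s[23:]  2  'bc'
  14  s[23:],s[2:]  1  'b'
  15  s[2:],s[16:]  2  'bd'
  16  s[16:],s[25:]  0  ''
  17  s[25:],s[9:]  1  'c'
  18  s[9:],s[13:]  2  'cb'
  19  s[13:],s[15:]  2  'cb'
  20  s[15:],s[24:]  1  'c'
  21  s[24:],s[12:]  2  'cc'
  22  s[12:],s[18:]  0  ''
  23  s[18:],s[3:]  1  'd'
  24  s[3:],s[22:]  2  'db'
  25  s[22:],s[17:]  1  'd'

n(n+1)/2 = 26·27/2 = 351
Σ LCP = 0 + 1 + 1 + 0 + 2 + 1 + 4 + 3 + 3 + 2 + 2 + 1 + 3 + 2 + 1 + 2 + 0 + 1 + 2 + 2 + 1 + 2 + 0 + 1 + 2 + 1 = 40
distinct = 351 − 40 = 311

311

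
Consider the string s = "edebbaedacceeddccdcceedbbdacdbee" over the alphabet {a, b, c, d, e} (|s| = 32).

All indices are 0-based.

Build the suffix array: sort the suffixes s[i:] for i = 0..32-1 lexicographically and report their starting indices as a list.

[8, 26, 5, 4, 3, 23, 24, 29, 15, 18, 9, 27, 16, 19, 10, 7, 25, 22, 28, 14, 17, 13, 1, 31, 2, 6, 21, 12, 0, 30, 20, 11]

rank | idx | suffix
   0 |   8 | acceeddccdcceedbbdacdbee
   1 |  26 | acdbee
   2 |   5 | aedacceeddccdcceedbbdacdbee
   3 |   4 | baedacceeddccdcceedbbdacdbee
   4 |   3 | bbaedacceeddccdcceedbbdacdbee
   5 |  23 | bbdacdbee
   6 |  24 | bdacdbee
   7 |  29 | bee
   8 |  15 | ccdcceedbbdacdbee
   9 |  18 | cceedbbdacdbee
  10 |   9 | cceeddccdcceedbbdacdbee
  11 |  27 | cdbee
  12 |  16 | cdcceedbbdacdbee
  13 |  19 | ceedbbdacdbee
  14 |  10 | ceeddccdcceedbbdacdbee
  15 |   7 | dacceeddccdcceedbbdacdbee
  16 |  25 | dacdbee
  17 |  22 | dbbdacdbee
  18 |  28 | dbee
  19 |  14 | dccdcceedbbdacdbee
  20 |  17 | dcceedbbdacdbee
  21 |  13 | ddccdcceedbbdacdbee
  22 |   1 | debbaedacceeddccdcceedbbdacdbee
  23 |  31 | e
  24 |   2 | ebbaedacceeddccdcceedbbdacdbee
  25 |   6 | edacceeddccdcceedbbdacdbee
  26 |  21 | edbbdacdbee
  27 |  12 | eddccdcceedbbdacdbee
  28 |   0 | edebbaedacceeddccdcceedbbdacdbee
  29 |  30 | ee
  30 |  20 | eedbbdacdbee
  31 |  11 | eeddccdcceedbbdacdbee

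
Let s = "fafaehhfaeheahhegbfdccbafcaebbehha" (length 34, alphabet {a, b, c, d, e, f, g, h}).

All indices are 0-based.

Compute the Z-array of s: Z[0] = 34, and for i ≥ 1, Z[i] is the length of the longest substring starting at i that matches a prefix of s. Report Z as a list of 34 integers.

[34, 0, 2, 0, 0, 0, 0, 2, 0, 0, 0, 0, 0, 0, 0, 0, 0, 0, 1, 0, 0, 0, 0, 0, 1, 0, 0, 0, 0, 0, 0, 0, 0, 0]

Z[0]=34
i=1: fresh scan; Z[1]=0
i=2: fresh scan; Z[2]=2 scan→box=[2,4)
i=3: min(r-i=1, Z[1]=0)=0; Z[3]=0
i=4: fresh scan; Z[4]=0
i=5: fresh scan; Z[5]=0
i=6: fresh scan; Z[6]=0
i=7: fresh scan; Z[7]=2 scan→box=[7,9)
i=8: min(r-i=1, Z[1]=0)=0; Z[8]=0
i=9: fresh scan; Z[9]=0
i=10: fresh scan; Z[10]=0
i=11: fresh scan; Z[11]=0
i=12: fresh scan; Z[12]=0
i=13: fresh scan; Z[13]=0
i=14: fresh scan; Z[14]=0
i=15: fresh scan; Z[15]=0
i=16: fresh scan; Z[16]=0
i=17: fresh scan; Z[17]=0
i=18: fresh scan; Z[18]=1 scan→box=[18,19)
i=19: fresh scan; Z[19]=0
i=20: fresh scan; Z[20]=0
i=21: fresh scan; Z[21]=0
i=22: fresh scan; Z[22]=0
i=23: fresh scan; Z[23]=0
i=24: fresh scan; Z[24]=1 scan→box=[24,25)
i=25: fresh scan; Z[25]=0
i=26: fresh scan; Z[26]=0
i=27: fresh scan; Z[27]=0
i=28: fresh scan; Z[28]=0
i=29: fresh scan; Z[29]=0
i=30: fresh scan; Z[30]=0
i=31: fresh scan; Z[31]=0
i=32: fresh scan; Z[32]=0
i=33: fresh scan; Z[33]=0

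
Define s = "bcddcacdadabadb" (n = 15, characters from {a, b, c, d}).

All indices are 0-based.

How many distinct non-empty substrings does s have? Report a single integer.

sorted suffixes:
  #0 SA[0]=10  'abadb'
  #1 SA[1]=5  'acdadabadb'
  #2 SA[2]=8  'adabadb'
  #3 SA[3]=12  'adb'
  #4 SA[4]=14  'b'
  #5 SA[5]=11  'badb'
  #6 SA[6]=0  'bcddcacdadabadb'
  #7 SA[7]=4  'cacdadabadb'
  #8 SA[8]=6  'cdadabadb'
  #9 SA[9]=1  'cddcacdadabadb'
  #10 SA[10]=9  'dabadb'
  #11 SA[11]=7  'dadabadb'
  #12 SA[12]=13  'db'
  #13 SA[13]=3  'dcacdadabadb'
  #14 SA[14]=2  'ddcacdadabadb'

SA = [10, 5, 8, 12, 14, 11, 0, 4, 6, 1, 9, 7, 13, 3, 2]
i: (SA[i-1],SA[i]) lcp shared
  1: (10,5) 1 'a'
  2: (5,8) 1 'a'
  3: (8,12) 2 'ad'
  4: (12,14) 0 ''
  5: (14,11) 1 'b'
  6: (11,0) 1 'b'
  7: (0,4) 0 ''
  8: (4,6) 1 'c'
  9: (6,1) 2 'cd'
  10: (1,9) 0 ''
  11: (9,7) 2 'da'
  12: (7,13) 1 'd'
  13: (13,3) 1 'd'
  14: (3,2) 1 'd'

n(n+1)/2 = 15·16/2 = 120
Σ LCP = 0 + 1 + 1 + 2 + 0 + 1 + 1 + 0 + 1 + 2 + 0 + 2 + 1 + 1 + 1 = 14
distinct = 120 − 14 = 106

106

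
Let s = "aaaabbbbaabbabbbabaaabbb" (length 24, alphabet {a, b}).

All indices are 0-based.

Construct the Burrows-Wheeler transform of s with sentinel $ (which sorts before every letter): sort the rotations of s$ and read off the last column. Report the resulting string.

rank  rotation                   last
    0  $aaaabbbbaabbabbbabaaabbb  b
    1  aaaabbbbaabbabbbabaaabbb$  $
    2  aaabbb$aaaabbbbaabbabbbab  b
    3  aaabbbbaabbabbbabaaabbb$a  a
    4  aabbabbbabaaabbb$aaaabbbb  b
    5  aabbb$aaaabbbbaabbabbbaba  a
    6  aabbbbaabbabbbabaaabbb$aa  a
    7  abaaabbb$aaaabbbbaabbabbb  b
    8  abbabbbabaaabbb$aaaabbbba  a
    9  abbb$aaaabbbbaabbabbbabaa  a
   10  abbbabaaabbb$aaaabbbbaabb  b
   11  abbbbaabbabbbabaaabbb$aaa  a
   12  b$aaaabbbbaabbabbbabaaabb  b
   13  baaabbb$aaaabbbbaabbabbba  a
   14  baabbabbbabaaabbb$aaaabbb  b
   15  babaaabbb$aaaabbbbaabbabb  b
   16  babbbabaaabbb$aaaabbbbaab  b
   17  bb$aaaabbbbaabbabbbabaaab  b
   18  bbaabbabbbabaaabbb$aaaabb  b
   19  bbabaaabbb$aaaabbbbaabbab  b
   20  bbabbbabaaabbb$aaaabbbbaa  a
   21  bbb$aaaabbbbaabbabbbabaaa  a
   22  bbbaabbabbbabaaabbb$aaaab  b
   23  bbbabaaabbb$aaaabbbbaabba  a
   24  bbbbaabbabbbabaaabbb$aaaa  a

b$babaabaabababbbbbbaabaa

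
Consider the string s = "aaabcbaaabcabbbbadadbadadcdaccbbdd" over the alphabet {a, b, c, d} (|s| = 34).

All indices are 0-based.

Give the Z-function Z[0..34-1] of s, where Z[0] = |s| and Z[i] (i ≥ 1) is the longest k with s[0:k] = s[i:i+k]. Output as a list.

[34, 2, 1, 0, 0, 0, 5, 2, 1, 0, 0, 1, 0, 0, 0, 0, 1, 0, 1, 0, 0, 1, 0, 1, 0, 0, 0, 1, 0, 0, 0, 0, 0, 0]

Z[0]=34
i=1: fresh scan; Z[1]=2 extend→box=[1,3)
i=2: min(r-i=1, Z[1]=2)=1; Z[2]=1
i=3: fresh scan; Z[3]=0
i=4: fresh scan; Z[4]=0
i=5: fresh scan; Z[5]=0
i=6: fresh scan; Z[6]=5 extend→box=[6,11)
i=7: min(r-i=4, Z[1]=2)=2; Z[7]=2
i=8: min(r-i=3, Z[2]=1)=1; Z[8]=1
i=9: min(r-i=2, Z[3]=0)=0; Z[9]=0
i=10: min(r-i=1, Z[4]=0)=0; Z[10]=0
i=11: fresh scan; Z[11]=1 extend→box=[11,12)
i=12: fresh scan; Z[12]=0
i=13: fresh scan; Z[13]=0
i=14: fresh scan; Z[14]=0
i=15: fresh scan; Z[15]=0
i=16: fresh scan; Z[16]=1 extend→box=[16,17)
i=17: fresh scan; Z[17]=0
i=18: fresh scan; Z[18]=1 extend→box=[18,19)
i=19: fresh scan; Z[19]=0
i=20: fresh scan; Z[20]=0
i=21: fresh scan; Z[21]=1 extend→box=[21,22)
i=22: fresh scan; Z[22]=0
i=23: fresh scan; Z[23]=1 extend→box=[23,24)
i=24: fresh scan; Z[24]=0
i=25: fresh scan; Z[25]=0
i=26: fresh scan; Z[26]=0
i=27: fresh scan; Z[27]=1 extend→box=[27,28)
i=28: fresh scan; Z[28]=0
i=29: fresh scan; Z[29]=0
i=30: fresh scan; Z[30]=0
i=31: fresh scan; Z[31]=0
i=32: fresh scan; Z[32]=0
i=33: fresh scan; Z[33]=0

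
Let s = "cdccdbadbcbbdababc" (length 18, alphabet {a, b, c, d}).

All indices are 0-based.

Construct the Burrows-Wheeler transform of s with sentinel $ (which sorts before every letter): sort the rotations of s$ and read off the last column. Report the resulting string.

cdbbadcadbbbdc$bcac

rank  rotation             last
    0  $cdccdbadbcbbdababc  c
    1  ababc$cdccdbadbcbbd  d
    2  abc$cdccdbadbcbbdab  b
    3  adbcbbdababc$cdccdb  b
    4  babc$cdccdbadbcbbda  a
    5  badbcbbdababc$cdccd  d
    6  bbdababc$cdccdbadbc  c
    7  bc$cdccdbadbcbbdaba  a
    8  bcbbdababc$cdccdbad  d
    9  bdababc$cdccdbadbcb  b
   10  c$cdccdbadbcbbdabab  b
   11  cbbdababc$cdccdbadb  b
   12  ccdbadbcbbdababc$cd  d
   13  cdbadbcbbdababc$cdc  c
   14  cdccdbadbcbbdababc$  $
   15  dababc$cdccdbadbcbb  b
   16  dbadbcbbdababc$cdcc  c
   17  dbcbbdababc$cdccdba  a
   18  dccdbadbcbbdababc$c  c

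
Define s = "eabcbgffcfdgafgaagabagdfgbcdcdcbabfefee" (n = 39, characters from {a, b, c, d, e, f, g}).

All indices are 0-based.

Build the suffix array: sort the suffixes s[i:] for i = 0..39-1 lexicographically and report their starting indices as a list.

[15, 18, 1, 32, 12, 16, 20, 31, 19, 2, 25, 33, 4, 30, 3, 28, 26, 8, 29, 27, 22, 10, 38, 0, 37, 35, 7, 9, 36, 34, 6, 13, 23, 14, 17, 11, 24, 21, 5]

rank | idx | suffix
   0 |  15 | aagabagdfgbcdcdcbabfefee
   1 |  18 | abagdfgbcdcdcbabfefee
   2 |   1 | abcbgffcfdgafgaagabagdfgbcdcdcbabfefee
   3 |  32 | abfefee
   4 |  12 | afgaagabagdfgbcdcdcbabfefee
   5 |  16 | agabagdfgbcdcdcbabfefee
   6 |  20 | agdfgbcdcdcbabfefee
   7 |  31 | babfefee
   8 |  19 | bagdfgbcdcdcbabfefee
   9 |   2 | bcbgffcfdgafgaagabagdfgbcdcdcbabfefee
  10 |  25 | bcdcdcbabfefee
  11 |  33 | bfefee
  12 |   4 | bgffcfdgafgaagabagdfgbcdcdcbabfefee
  13 |  30 | cbabfefee
  14 |   3 | cbgffcfdgafgaagabagdfgbcdcdcbabfefee
  15 |  28 | cdcbabfefee
  16 |  26 | cdcdcbabfefee
  17 |   8 | cfdgafgaagabagdfgbcdcdcbabfefee
  18 |  29 | dcbabfefee
  19 |  27 | dcdcbabfefee
  20 |  22 | dfgbcdcdcbabfefee
  21 |  10 | dgafgaagabagdfgbcdcdcbabfefee
  22 |  38 | e
  23 |   0 | eabcbgffcfdgafgaagabagdfgbcdcdcbabfefee
  24 |  37 | ee
  25 |  35 | efee
  26 |   7 | fcfdgafgaagabagdfgbcdcdcbabfefee
  27 |   9 | fdgafgaagabagdfgbcdcdcbabfefee
  28 |  36 | fee
  29 |  34 | fefee
  30 |   6 | ffcfdgafgaagabagdfgbcdcdcbabfefee
  31 |  13 | fgaagabagdfgbcdcdcbabfefee
  32 |  23 | fgbcdcdcbabfefee
  33 |  14 | gaagabagdfgbcdcdcbabfefee
  34 |  17 | gabagdfgbcdcdcbabfefee
  35 |  11 | gafgaagabagdfgbcdcdcbabfefee
  36 |  24 | gbcdcdcbabfefee
  37 |  21 | gdfgbcdcdcbabfefee
  38 |   5 | gffcfdgafgaagabagdfgbcdcdcbabfefee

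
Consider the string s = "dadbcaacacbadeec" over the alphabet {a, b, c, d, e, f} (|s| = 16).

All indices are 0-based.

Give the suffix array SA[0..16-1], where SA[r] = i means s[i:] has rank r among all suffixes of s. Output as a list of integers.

[5, 6, 8, 1, 11, 10, 3, 15, 4, 7, 9, 0, 2, 12, 14, 13]

sorted suffixes:
  #0 SA[0]=5  'aacacbadeec'
  #1 SA[1]=6  'acacbadeec'
  #2 SA[2]=8  'acbadeec'
  #3 SA[3]=1  'adbcaacacbadeec'
  #4 SA[4]=11  'adeec'
  #5 SA[5]=10  'badeec'
  #6 SA[6]=3  'bcaacacbadeec'
  #7 SA[7]=15  'c'
  #8 SA[8]=4  'caacacbadeec'
  #9 SA[9]=7  'cacbadeec'
  #10 SA[10]=9  'cbadeec'
  #11 SA[11]=0  'dadbcaacacbadeec'
  #12 SA[12]=2  'dbcaacacbadeec'
  #13 SA[13]=12  'deec'
  #14 SA[14]=14  'ec'
  #15 SA[15]=13  'eec'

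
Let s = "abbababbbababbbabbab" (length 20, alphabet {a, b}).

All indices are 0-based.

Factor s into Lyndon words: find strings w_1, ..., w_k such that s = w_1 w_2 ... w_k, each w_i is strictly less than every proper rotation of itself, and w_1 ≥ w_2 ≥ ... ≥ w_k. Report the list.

["abb", "ababbbababbbabb", "ab"]

emit factor 1: 'abb' (i=0, period=3)
emit factor 2: 'ababbbababbbabb' (i=3, period=15)
emit factor 3: 'ab' (i=18, period=2)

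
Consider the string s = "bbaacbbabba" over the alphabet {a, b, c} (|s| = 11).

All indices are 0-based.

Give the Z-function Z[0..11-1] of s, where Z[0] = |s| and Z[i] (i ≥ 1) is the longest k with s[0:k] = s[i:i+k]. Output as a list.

[11, 1, 0, 0, 0, 3, 1, 0, 3, 1, 0]

Z[0]=11
i=1: i≥r, start 0; Z[1]=1 scan→box=[1,2)
i=2: i≥r, start 0; Z[2]=0
i=3: i≥r, start 0; Z[3]=0
i=4: i≥r, start 0; Z[4]=0
i=5: i≥r, start 0; Z[5]=3 scan→box=[5,8)
i=6: min(r-i=2, Z[1]=1)=1; Z[6]=1
i=7: min(r-i=1, Z[2]=0)=0; Z[7]=0
i=8: i≥r, start 0; Z[8]=3 scan→box=[8,11)
i=9: min(r-i=2, Z[1]=1)=1; Z[9]=1
i=10: min(r-i=1, Z[2]=0)=0; Z[10]=0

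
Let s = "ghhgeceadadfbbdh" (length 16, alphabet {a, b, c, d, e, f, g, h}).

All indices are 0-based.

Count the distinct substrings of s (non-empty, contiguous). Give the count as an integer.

rank→(start, suffix):
  0 → (7, 'adadfbbdh')
  1 → (9, 'adfbbdh')
  2 → (12, 'bbdh')
  3 → (13, 'bdh')
  4 → (5, 'ceadadfbbdh')
  5 → (8, 'dadfbbdh')
  6 → (10, 'dfbbdh')
  7 → (14, 'dh')
  8 → (6, 'eadadfbbdh')
  9 → (4, 'eceadadfbbdh')
  10 → (11, 'fbbdh')
  11 → (3, 'geceadadfbbdh')
  12 → (0, 'ghhgeceadadfbbdh')
  13 → (15, 'h')
  14 → (2, 'hgeceadadfbbdh')
  15 → (1, 'hhgeceadadfbbdh')

SA = [7, 9, 12, 13, 5, 8, 10, 14, 6, 4, 11, 3, 0, 15, 2, 1]
rank  pair      lcp
   1  s[7:],s[9:]  2  'ad'
   2  s[9:],s[12:]  0  ''
   3  s[12:],s[13:]  1  'b'
   4  s[13:],s[5:]  0  ''
   5  s[5:],s[8:]  0  ''
   6  s[8:],s[10:]  1  'd'
   7  s[10:],s[14:]  1  'd'
   8  s[14:],s[6:]  0  ''
   9  s[6:],s[4:]  1  'e'
  10  s[4:],s[11:]  0  ''
  11  s[11:],s[3:]  0  ''
  12  s[3:],s[0:]  1  'g'
  13  s[0:],s[15:]  0  ''
  14  s[15:],s[2:]  1  'h'
  15  s[2:],s[1:]  1  'h'

n(n+1)/2 = 16·17/2 = 136
Σ LCP = 0 + 2 + 0 + 1 + 0 + 0 + 1 + 1 + 0 + 1 + 0 + 0 + 1 + 0 + 1 + 1 = 9
distinct = 136 − 9 = 127

127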